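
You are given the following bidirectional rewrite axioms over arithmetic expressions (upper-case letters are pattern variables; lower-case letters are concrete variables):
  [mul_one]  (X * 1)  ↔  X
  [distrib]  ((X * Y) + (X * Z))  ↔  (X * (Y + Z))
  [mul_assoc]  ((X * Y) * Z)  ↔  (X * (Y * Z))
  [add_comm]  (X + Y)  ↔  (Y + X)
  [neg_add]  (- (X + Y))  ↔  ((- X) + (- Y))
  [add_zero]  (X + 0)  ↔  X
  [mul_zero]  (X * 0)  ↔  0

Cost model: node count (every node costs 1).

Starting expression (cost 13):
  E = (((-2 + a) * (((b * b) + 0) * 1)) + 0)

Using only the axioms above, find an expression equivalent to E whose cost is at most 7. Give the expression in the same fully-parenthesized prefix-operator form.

((-2 + a) * (b * b))   [cost 7]

1. [add_zero →] (((-2 + a) * (((b * b) + 0) * 1)) + 0)  →  ((-2 + a) * (((b * b) + 0) * 1))
2. [add_zero →] ((b * b) + 0)  →  (b * b);  E = ((-2 + a) * ((b * b) * 1))
3. [mul_one →] ((b * b) * 1)  →  (b * b);  cost 7 ≤ 7, done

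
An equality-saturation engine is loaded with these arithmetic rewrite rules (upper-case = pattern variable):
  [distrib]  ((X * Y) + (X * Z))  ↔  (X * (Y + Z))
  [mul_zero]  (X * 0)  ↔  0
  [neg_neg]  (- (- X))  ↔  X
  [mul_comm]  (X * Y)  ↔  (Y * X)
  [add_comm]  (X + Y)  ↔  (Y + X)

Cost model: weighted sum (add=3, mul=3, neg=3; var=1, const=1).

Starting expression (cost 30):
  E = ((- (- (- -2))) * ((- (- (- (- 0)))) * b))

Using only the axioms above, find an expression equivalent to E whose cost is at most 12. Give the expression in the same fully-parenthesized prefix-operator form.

1. [neg_neg →] (- (- -2))  →  -2;  E = ((- -2) * ((- (- (- (- 0)))) * b))
2. [neg_neg →] (- (- (- 0)))  →  (- 0);  E = ((- -2) * ((- (- 0)) * b))
3. [neg_neg →] (- (- 0))  →  0;  cost 12 ≤ 12, done

((- -2) * (0 * b))   [cost 12]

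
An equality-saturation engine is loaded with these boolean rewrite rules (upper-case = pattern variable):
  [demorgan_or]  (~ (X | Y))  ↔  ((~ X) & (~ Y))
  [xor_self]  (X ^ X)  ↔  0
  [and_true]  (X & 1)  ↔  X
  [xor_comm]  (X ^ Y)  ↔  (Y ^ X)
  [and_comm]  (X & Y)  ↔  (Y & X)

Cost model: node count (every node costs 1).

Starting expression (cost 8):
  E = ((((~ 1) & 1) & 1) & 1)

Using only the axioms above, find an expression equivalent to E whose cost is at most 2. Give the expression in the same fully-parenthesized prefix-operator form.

(1) ((~ 1) & 1)  =[and_true →]=  (~ 1)    ⊢ (((~ 1) & 1) & 1)
(2) ((~ 1) & 1)  =[and_true →]=  (~ 1)    ⊢ ((~ 1) & 1)
(3) ((~ 1) & 1)  =[and_true →]=  (~ 1)    ⊢ cost 2, within 2

(~ 1)   [cost 2]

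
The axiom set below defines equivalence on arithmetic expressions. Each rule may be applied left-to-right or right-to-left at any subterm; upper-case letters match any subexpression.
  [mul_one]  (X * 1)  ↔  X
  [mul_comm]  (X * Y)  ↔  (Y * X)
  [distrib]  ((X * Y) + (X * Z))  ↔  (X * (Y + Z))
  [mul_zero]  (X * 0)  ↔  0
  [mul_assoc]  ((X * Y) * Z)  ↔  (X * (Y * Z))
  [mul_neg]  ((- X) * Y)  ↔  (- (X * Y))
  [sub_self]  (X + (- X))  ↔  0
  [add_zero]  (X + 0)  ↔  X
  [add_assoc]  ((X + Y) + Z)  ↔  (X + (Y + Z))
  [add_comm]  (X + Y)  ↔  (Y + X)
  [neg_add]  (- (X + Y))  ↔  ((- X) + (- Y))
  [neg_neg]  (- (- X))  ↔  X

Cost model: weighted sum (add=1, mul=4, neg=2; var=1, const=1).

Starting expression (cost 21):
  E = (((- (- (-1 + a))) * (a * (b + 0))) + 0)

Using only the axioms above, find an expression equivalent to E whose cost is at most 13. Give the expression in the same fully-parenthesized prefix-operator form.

1. [add_zero →] (((- (- (-1 + a))) * (a * (b + 0))) + 0)  →  ((- (- (-1 + a))) * (a * (b + 0)))
2. [neg_neg →] (- (- (-1 + a)))  →  (-1 + a);  E = ((-1 + a) * (a * (b + 0)))
3. [add_zero →] (b + 0)  →  b;  cost 13 ≤ 13, done

((-1 + a) * (a * b))   [cost 13]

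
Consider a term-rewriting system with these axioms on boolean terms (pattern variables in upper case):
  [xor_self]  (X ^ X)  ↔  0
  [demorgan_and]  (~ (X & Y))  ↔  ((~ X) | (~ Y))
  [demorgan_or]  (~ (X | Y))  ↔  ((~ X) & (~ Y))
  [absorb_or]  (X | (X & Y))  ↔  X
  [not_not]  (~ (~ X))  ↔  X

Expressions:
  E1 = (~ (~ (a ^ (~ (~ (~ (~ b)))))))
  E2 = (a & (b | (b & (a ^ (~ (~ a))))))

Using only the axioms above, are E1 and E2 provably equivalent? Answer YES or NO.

Every axiom is a valid identity, so a rewrite proof would force E1 and E2 to agree under every assignment.
At a=0, b=1: E1 = 1 but E2 = 0; they differ, so no derivation exists.

NO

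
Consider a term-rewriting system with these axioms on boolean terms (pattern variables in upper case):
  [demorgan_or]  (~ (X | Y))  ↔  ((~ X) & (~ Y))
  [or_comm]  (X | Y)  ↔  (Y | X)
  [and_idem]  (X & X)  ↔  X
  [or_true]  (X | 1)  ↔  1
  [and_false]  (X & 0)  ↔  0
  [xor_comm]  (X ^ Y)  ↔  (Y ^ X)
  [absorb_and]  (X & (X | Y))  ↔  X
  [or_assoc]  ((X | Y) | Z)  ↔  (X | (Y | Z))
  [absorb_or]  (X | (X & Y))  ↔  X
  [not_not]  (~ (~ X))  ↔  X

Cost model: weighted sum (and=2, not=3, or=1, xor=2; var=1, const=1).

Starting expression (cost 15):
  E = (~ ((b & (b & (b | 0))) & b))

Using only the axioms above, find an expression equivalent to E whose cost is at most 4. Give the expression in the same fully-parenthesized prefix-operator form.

(~ b)   [cost 4]

(1) (b & (b | 0))  =[absorb_and →]=  b    ⊢ (~ ((b & b) & b))
(2) (b & b)  =[and_idem →]=  b    ⊢ (~ (b & b))
(3) (b & b)  =[and_idem →]=  b    ⊢ cost 4, within 4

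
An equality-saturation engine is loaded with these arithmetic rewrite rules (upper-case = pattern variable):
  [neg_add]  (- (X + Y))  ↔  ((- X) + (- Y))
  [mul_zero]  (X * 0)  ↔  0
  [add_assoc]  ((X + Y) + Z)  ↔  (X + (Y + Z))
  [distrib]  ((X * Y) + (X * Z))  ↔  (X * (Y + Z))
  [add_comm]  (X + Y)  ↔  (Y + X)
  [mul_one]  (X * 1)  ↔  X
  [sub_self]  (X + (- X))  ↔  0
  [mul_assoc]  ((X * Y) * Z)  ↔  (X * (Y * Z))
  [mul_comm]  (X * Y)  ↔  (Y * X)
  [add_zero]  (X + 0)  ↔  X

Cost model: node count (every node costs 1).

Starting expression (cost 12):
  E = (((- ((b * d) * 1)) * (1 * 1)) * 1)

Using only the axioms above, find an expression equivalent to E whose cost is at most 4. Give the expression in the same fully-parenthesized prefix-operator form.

(1) (((- ((b * d) * 1)) * (1 * 1)) * 1)  =[mul_one →]=  ((- ((b * d) * 1)) * (1 * 1))
(2) (1 * 1)  =[mul_one →]=  1    ⊢ ((- ((b * d) * 1)) * 1)
(3) ((- ((b * d) * 1)) * 1)  =[mul_one →]=  (- ((b * d) * 1))
(4) ((b * d) * 1)  =[mul_one →]=  (b * d)    ⊢ cost 4, within 4

(- (b * d))   [cost 4]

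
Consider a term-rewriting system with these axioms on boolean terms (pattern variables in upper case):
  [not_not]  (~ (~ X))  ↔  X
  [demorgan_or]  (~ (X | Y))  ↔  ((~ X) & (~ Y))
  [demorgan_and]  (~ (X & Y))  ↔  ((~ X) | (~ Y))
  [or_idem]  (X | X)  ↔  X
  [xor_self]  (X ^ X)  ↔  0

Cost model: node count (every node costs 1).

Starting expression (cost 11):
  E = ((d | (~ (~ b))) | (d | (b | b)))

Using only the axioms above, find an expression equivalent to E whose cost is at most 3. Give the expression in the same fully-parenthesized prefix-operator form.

(d | b)   [cost 3]

1. [not_not →] (~ (~ b))  →  b;  E = ((d | b) | (d | (b | b)))
2. [or_idem →] (b | b)  →  b;  E = ((d | b) | (d | b))
3. [or_idem →] ((d | b) | (d | b))  →  (d | b);  cost 3 ≤ 3, done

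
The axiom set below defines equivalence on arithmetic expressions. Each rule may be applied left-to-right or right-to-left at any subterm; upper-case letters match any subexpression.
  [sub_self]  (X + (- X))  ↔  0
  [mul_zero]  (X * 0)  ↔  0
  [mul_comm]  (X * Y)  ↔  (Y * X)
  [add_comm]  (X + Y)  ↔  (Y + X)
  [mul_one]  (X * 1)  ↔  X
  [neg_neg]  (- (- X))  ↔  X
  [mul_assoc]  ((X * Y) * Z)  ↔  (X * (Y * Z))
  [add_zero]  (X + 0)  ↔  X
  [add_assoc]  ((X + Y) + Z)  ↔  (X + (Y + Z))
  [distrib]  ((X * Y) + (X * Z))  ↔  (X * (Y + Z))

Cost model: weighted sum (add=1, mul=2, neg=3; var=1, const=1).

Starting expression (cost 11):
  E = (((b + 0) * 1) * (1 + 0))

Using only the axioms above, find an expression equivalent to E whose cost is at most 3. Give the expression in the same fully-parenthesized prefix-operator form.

(b + 0)   [cost 3]

1. [add_zero →] (1 + 0)  →  1;  E = (((b + 0) * 1) * 1)
2. [mul_one →] (((b + 0) * 1) * 1)  →  ((b + 0) * 1)
3. [mul_one →] ((b + 0) * 1)  →  (b + 0);  cost 3 ≤ 3, done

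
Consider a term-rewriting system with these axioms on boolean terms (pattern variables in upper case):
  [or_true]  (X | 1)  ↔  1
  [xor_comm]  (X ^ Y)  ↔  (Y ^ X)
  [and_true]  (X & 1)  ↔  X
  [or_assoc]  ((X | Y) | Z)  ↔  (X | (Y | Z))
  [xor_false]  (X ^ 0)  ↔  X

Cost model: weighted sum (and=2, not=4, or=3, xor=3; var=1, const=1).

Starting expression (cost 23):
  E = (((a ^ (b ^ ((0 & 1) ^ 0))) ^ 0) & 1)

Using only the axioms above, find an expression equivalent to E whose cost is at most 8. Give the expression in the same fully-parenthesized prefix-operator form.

((a ^ b) & 1)   [cost 8]

step 1: xor_false (→) rewrites ((0 & 1) ^ 0) into (0 & 1), now (((a ^ (b ^ (0 & 1))) ^ 0) & 1)
step 2: and_true (→) rewrites (0 & 1) into 0, now (((a ^ (b ^ 0)) ^ 0) & 1)
step 3: xor_false (→) rewrites ((a ^ (b ^ 0)) ^ 0) into (a ^ (b ^ 0)), now ((a ^ (b ^ 0)) & 1)
step 4: xor_false (→) rewrites (b ^ 0) into b, reaching cost 8 (bound 8)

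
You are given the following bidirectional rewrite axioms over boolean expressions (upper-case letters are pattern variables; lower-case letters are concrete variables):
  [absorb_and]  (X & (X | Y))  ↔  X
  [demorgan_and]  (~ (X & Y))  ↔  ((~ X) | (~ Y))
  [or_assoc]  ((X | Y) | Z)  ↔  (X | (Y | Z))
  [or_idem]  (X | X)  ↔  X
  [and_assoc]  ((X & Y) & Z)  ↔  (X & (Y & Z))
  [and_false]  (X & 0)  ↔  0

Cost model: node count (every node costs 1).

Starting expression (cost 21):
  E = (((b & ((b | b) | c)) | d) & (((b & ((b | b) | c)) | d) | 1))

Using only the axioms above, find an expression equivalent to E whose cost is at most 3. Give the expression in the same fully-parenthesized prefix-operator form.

1. [absorb_and →] (((b & ((b | b) | c)) | d) & (((b & ((b | b) | c)) | d) | 1))  →  ((b & ((b | b) | c)) | d)
2. [or_idem →] (b | b)  →  b;  E = ((b & (b | c)) | d)
3. [absorb_and →] (b & (b | c))  →  b;  cost 3 ≤ 3, done

(b | d)   [cost 3]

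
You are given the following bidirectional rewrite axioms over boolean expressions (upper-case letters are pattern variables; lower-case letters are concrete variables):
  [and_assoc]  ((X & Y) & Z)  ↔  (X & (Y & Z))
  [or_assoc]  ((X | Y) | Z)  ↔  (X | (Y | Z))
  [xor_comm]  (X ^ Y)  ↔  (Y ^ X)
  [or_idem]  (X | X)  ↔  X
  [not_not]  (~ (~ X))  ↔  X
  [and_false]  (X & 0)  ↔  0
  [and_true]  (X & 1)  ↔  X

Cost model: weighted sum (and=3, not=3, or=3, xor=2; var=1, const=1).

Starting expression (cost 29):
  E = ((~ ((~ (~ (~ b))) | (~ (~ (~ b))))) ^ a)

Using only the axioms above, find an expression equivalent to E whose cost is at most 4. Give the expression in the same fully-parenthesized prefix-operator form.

(b ^ a)   [cost 4]

1. [or_idem →] ((~ (~ (~ b))) | (~ (~ (~ b))))  →  (~ (~ (~ b)));  E = ((~ (~ (~ (~ b)))) ^ a)
2. [not_not →] (~ (~ (~ b)))  →  (~ b);  E = ((~ (~ b)) ^ a)
3. [not_not →] (~ (~ b))  →  b;  cost 4 ≤ 4, done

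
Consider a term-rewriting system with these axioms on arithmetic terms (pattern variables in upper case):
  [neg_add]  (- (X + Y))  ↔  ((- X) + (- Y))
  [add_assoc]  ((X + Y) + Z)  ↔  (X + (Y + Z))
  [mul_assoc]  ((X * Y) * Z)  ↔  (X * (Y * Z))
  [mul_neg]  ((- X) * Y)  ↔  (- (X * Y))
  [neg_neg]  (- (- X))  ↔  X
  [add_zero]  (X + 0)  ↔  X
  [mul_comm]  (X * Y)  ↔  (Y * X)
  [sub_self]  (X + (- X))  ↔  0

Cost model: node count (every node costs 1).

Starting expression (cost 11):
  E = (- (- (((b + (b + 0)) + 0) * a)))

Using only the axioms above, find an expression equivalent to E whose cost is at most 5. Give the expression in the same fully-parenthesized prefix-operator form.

step 1: add_zero (→) rewrites ((b + (b + 0)) + 0) into (b + (b + 0)), now (- (- ((b + (b + 0)) * a)))
step 2: neg_neg (→) rewrites (- (- ((b + (b + 0)) * a))) into ((b + (b + 0)) * a)
step 3: add_zero (→) rewrites (b + 0) into b, reaching cost 5 (bound 5)

((b + b) * a)   [cost 5]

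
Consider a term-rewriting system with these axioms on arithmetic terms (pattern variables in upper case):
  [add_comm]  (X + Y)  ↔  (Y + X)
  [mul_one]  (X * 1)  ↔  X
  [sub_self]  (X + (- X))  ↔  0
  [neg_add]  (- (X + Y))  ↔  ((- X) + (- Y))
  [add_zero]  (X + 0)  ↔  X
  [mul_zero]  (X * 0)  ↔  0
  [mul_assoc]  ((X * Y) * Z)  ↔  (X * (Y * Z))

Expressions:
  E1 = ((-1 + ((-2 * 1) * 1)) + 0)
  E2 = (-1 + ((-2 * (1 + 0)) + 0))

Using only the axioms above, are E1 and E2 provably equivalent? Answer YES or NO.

1. [mul_one →] (-2 * 1)  →  -2;  E1 = ((-1 + (-2 * 1)) + 0)
2. [add_zero →] ((-1 + (-2 * 1)) + 0)  →  (-1 + (-2 * 1))
3. [add_zero ←] (-2 * 1)  →  ((-2 * 1) + 0);  E1 = (-1 + ((-2 * 1) + 0))
4. [add_zero ←] 1  →  (1 + 0);  this is E2

YES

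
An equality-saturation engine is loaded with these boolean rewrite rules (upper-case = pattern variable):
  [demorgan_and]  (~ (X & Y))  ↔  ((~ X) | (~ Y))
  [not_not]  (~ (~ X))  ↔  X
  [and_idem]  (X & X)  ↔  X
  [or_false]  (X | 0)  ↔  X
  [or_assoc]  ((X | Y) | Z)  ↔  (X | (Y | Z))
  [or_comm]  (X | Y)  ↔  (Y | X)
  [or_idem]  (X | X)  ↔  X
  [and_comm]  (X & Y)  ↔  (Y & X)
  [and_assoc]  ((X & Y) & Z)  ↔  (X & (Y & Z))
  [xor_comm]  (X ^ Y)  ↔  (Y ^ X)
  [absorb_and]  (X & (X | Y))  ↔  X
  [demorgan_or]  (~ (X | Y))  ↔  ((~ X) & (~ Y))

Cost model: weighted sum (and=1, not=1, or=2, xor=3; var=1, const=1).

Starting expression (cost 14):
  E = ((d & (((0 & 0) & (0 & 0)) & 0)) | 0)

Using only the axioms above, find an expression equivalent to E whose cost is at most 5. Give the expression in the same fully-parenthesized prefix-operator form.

(d & (0 & 0))   [cost 5]

step 1: and_idem (→) rewrites ((0 & 0) & (0 & 0)) into (0 & 0), now ((d & ((0 & 0) & 0)) | 0)
step 2: or_false (→) rewrites ((d & ((0 & 0) & 0)) | 0) into (d & ((0 & 0) & 0))
step 3: and_idem (→) rewrites (0 & 0) into 0, reaching cost 5 (bound 5)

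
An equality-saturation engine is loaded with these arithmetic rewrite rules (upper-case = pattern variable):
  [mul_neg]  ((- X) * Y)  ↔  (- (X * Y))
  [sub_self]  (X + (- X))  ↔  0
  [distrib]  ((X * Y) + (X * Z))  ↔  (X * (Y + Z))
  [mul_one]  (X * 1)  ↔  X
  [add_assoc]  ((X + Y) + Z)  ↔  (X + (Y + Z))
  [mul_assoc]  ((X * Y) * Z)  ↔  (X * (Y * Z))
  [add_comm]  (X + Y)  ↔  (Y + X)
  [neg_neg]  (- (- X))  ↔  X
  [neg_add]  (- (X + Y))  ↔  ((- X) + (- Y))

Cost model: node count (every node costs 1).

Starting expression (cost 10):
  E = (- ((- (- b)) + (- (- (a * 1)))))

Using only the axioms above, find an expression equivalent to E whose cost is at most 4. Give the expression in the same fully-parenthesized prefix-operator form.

(1) (- (- b))  =[neg_neg →]=  b    ⊢ (- (b + (- (- (a * 1)))))
(2) (a * 1)  =[mul_one →]=  a    ⊢ (- (b + (- (- a))))
(3) (- (- a))  =[neg_neg →]=  a    ⊢ cost 4, within 4

(- (b + a))   [cost 4]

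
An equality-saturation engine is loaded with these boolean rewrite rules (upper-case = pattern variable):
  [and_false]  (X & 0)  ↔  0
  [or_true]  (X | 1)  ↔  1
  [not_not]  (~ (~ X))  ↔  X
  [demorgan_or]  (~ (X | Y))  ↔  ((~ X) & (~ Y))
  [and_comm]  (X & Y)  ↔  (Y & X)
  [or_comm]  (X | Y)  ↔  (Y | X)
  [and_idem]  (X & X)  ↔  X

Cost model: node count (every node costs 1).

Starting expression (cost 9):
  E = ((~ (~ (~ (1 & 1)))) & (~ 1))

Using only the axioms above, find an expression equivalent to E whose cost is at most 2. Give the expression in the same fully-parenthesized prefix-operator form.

(1) (~ (~ (1 & 1)))  =[not_not →]=  (1 & 1)    ⊢ ((~ (1 & 1)) & (~ 1))
(2) (1 & 1)  =[and_idem →]=  1    ⊢ ((~ 1) & (~ 1))
(3) ((~ 1) & (~ 1))  =[and_idem →]=  (~ 1)    ⊢ cost 2, within 2

(~ 1)   [cost 2]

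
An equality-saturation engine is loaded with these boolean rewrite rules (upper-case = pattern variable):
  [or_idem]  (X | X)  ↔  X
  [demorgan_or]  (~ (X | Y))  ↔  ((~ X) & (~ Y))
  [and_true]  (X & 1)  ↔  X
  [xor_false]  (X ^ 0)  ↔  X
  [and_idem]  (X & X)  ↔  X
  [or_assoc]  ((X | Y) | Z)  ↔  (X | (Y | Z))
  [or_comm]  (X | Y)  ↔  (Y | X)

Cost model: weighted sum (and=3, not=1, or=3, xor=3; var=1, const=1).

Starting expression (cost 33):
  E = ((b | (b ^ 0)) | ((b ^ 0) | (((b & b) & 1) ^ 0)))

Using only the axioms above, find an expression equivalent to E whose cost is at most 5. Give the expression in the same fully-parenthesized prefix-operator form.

(1) (b & b)  =[and_idem →]=  b    ⊢ ((b | (b ^ 0)) | ((b ^ 0) | ((b & 1) ^ 0)))
(2) (b ^ 0)  =[xor_false →]=  b    ⊢ ((b | (b ^ 0)) | (b | ((b & 1) ^ 0)))
(3) (b ^ 0)  =[xor_false →]=  b    ⊢ ((b | b) | (b | ((b & 1) ^ 0)))
(4) ((b | b) | (b | ((b & 1) ^ 0)))  =[or_comm →]=  ((b | ((b & 1) ^ 0)) | (b | b))
(5) ((b & 1) ^ 0)  =[xor_false →]=  (b & 1)    ⊢ ((b | (b & 1)) | (b | b))
(6) (b & 1)  =[and_true →]=  b    ⊢ ((b | b) | (b | b))
(7) ((b | b) | (b | b))  =[or_idem →]=  (b | b)    ⊢ cost 5, within 5

(b | b)   [cost 5]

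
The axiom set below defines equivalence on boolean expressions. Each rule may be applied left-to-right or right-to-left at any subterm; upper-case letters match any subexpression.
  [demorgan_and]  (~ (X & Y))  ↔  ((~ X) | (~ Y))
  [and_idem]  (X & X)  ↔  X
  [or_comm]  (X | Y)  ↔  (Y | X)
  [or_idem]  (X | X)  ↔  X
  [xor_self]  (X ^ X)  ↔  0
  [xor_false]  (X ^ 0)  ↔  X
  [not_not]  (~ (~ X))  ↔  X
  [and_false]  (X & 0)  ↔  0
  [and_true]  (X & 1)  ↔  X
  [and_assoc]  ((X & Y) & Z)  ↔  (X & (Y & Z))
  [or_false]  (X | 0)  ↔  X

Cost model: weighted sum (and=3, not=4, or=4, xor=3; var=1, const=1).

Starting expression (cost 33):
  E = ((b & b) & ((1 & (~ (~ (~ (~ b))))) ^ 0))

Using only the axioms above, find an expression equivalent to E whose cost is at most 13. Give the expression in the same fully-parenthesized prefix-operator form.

((b & b) & (1 & b))   [cost 13]

1. [xor_false →] ((1 & (~ (~ (~ (~ b))))) ^ 0)  →  (1 & (~ (~ (~ (~ b)))));  E = ((b & b) & (1 & (~ (~ (~ (~ b))))))
2. [not_not →] (~ (~ (~ b)))  →  (~ b);  E = ((b & b) & (1 & (~ (~ b))))
3. [not_not →] (~ (~ b))  →  b;  cost 13 ≤ 13, done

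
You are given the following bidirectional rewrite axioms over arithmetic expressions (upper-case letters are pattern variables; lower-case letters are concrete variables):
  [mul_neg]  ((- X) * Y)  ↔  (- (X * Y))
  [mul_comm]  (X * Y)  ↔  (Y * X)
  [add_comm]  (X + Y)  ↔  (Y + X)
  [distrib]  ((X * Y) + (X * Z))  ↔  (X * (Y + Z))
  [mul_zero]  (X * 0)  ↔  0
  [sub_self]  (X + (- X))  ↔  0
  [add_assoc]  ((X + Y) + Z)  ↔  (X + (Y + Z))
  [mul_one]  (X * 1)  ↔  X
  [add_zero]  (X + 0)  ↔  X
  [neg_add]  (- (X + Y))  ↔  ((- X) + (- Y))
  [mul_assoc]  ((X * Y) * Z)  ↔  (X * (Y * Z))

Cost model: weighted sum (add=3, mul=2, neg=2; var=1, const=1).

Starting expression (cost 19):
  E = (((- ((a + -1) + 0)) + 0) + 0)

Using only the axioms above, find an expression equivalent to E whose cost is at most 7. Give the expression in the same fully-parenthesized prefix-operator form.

(1) ((- ((a + -1) + 0)) + 0)  =[add_zero →]=  (- ((a + -1) + 0))    ⊢ ((- ((a + -1) + 0)) + 0)
(2) ((a + -1) + 0)  =[add_zero →]=  (a + -1)    ⊢ ((- (a + -1)) + 0)
(3) ((- (a + -1)) + 0)  =[add_zero →]=  (- (a + -1))    ⊢ cost 7, within 7

(- (a + -1))   [cost 7]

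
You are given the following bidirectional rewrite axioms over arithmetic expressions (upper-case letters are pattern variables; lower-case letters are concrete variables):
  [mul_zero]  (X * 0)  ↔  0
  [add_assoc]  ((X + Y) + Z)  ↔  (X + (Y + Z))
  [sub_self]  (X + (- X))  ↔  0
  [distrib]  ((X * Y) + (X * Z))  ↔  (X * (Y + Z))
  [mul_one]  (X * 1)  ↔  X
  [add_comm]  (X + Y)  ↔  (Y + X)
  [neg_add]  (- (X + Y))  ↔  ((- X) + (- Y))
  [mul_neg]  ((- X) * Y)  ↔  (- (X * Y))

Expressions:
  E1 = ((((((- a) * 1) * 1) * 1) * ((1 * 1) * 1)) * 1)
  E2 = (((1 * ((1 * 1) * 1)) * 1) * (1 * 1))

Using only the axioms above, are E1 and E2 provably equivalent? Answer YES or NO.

Every axiom is a valid identity, so a rewrite proof would force E1 and E2 to agree under every assignment.
At a=0: E1 = 0 but E2 = 1; they differ, so no derivation exists.

NO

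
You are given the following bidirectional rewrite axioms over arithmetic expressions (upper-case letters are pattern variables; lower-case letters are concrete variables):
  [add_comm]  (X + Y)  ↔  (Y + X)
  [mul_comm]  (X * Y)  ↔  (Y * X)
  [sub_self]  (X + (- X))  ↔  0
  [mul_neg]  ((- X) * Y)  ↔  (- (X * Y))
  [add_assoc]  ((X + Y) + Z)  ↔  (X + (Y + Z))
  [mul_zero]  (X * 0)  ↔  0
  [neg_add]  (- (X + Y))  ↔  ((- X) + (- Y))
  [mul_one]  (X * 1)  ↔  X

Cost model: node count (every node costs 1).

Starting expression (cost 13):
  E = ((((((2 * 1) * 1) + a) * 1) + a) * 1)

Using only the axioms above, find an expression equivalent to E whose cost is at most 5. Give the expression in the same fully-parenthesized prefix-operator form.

1. [mul_one →] ((((((2 * 1) * 1) + a) * 1) + a) * 1)  →  (((((2 * 1) * 1) + a) * 1) + a)
2. [mul_one →] (2 * 1)  →  2;  E = ((((2 * 1) + a) * 1) + a)
3. [mul_one →] (2 * 1)  →  2;  E = (((2 + a) * 1) + a)
4. [mul_one →] ((2 + a) * 1)  →  (2 + a);  cost 5 ≤ 5, done

((2 + a) + a)   [cost 5]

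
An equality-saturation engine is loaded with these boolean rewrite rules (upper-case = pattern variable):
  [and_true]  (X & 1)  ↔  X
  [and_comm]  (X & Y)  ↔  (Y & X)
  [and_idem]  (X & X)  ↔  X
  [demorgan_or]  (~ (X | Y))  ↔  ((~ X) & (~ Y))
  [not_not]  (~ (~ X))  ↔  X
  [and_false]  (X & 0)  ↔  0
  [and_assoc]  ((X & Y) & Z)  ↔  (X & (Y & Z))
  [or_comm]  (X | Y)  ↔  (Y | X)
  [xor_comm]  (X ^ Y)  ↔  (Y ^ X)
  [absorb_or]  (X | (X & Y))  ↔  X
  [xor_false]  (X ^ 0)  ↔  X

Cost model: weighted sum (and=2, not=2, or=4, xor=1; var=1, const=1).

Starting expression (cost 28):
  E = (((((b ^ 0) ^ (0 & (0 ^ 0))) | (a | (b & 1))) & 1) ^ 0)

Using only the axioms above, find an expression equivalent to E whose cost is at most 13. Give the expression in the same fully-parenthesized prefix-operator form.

(1) (0 ^ 0)  =[xor_false →]=  0    ⊢ (((((b ^ 0) ^ (0 & 0)) | (a | (b & 1))) & 1) ^ 0)
(2) (0 & 0)  =[and_idem →]=  0    ⊢ (((((b ^ 0) ^ 0) | (a | (b & 1))) & 1) ^ 0)
(3) ((((b ^ 0) ^ 0) | (a | (b & 1))) & 1)  =[and_true →]=  (((b ^ 0) ^ 0) | (a | (b & 1)))    ⊢ ((((b ^ 0) ^ 0) | (a | (b & 1))) ^ 0)
(4) (b & 1)  =[and_true →]=  b    ⊢ ((((b ^ 0) ^ 0) | (a | b)) ^ 0)
(5) ((((b ^ 0) ^ 0) | (a | b)) ^ 0)  =[xor_false →]=  (((b ^ 0) ^ 0) | (a | b))
(6) ((b ^ 0) ^ 0)  =[xor_false →]=  (b ^ 0)    ⊢ cost 13, within 13

((b ^ 0) | (a | b))   [cost 13]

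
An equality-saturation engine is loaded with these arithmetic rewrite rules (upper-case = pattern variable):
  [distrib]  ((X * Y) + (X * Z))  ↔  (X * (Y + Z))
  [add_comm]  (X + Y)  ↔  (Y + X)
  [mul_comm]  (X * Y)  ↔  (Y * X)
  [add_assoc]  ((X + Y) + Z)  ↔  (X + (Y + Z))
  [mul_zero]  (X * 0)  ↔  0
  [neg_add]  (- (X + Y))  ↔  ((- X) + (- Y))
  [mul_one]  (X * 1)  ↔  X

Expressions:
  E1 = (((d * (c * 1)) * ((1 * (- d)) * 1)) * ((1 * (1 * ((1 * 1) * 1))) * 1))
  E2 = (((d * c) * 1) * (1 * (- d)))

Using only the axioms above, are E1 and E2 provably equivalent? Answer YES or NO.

YES

1. [mul_one →] ((1 * 1) * 1)  →  (1 * 1);  E1 = (((d * (c * 1)) * ((1 * (- d)) * 1)) * ((1 * (1 * (1 * 1))) * 1))
2. [mul_one →] (1 * 1)  →  1;  E1 = (((d * (c * 1)) * ((1 * (- d)) * 1)) * ((1 * (1 * 1)) * 1))
3. [mul_one →] ((1 * (- d)) * 1)  →  (1 * (- d));  E1 = (((d * (c * 1)) * (1 * (- d))) * ((1 * (1 * 1)) * 1))
4. [mul_one →] ((1 * (1 * 1)) * 1)  →  (1 * (1 * 1));  E1 = (((d * (c * 1)) * (1 * (- d))) * (1 * (1 * 1)))
5. [mul_one →] (1 * 1)  →  1;  E1 = (((d * (c * 1)) * (1 * (- d))) * (1 * 1))
6. [mul_one →] (1 * 1)  →  1;  E1 = (((d * (c * 1)) * (1 * (- d))) * 1)
7. [mul_comm →] (1 * (- d))  →  ((- d) * 1);  E1 = (((d * (c * 1)) * ((- d) * 1)) * 1)
8. [mul_one →] (((d * (c * 1)) * ((- d) * 1)) * 1)  →  ((d * (c * 1)) * ((- d) * 1))
9. [mul_one →] ((- d) * 1)  →  (- d);  E1 = ((d * (c * 1)) * (- d))
10. [mul_one →] (c * 1)  →  c;  E1 = ((d * c) * (- d))
11. [mul_one ←] (- d)  →  ((- d) * 1);  E1 = ((d * c) * ((- d) * 1))
12. [mul_comm →] ((- d) * 1)  →  (1 * (- d));  E1 = ((d * c) * (1 * (- d)))
13. [mul_one ←] (d * c)  →  ((d * c) * 1);  this is E2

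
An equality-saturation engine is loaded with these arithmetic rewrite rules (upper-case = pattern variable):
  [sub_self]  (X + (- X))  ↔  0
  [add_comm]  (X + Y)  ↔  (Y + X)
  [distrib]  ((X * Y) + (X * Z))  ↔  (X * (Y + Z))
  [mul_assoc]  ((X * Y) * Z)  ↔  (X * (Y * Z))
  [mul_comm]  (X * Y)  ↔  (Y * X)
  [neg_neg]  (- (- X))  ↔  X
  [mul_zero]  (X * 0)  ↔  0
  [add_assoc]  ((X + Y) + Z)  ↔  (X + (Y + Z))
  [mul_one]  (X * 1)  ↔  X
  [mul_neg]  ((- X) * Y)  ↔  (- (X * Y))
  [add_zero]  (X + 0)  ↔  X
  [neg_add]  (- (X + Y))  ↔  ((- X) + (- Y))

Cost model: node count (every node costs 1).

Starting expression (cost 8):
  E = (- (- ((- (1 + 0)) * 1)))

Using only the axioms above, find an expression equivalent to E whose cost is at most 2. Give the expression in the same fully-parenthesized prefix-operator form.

1. [neg_neg →] (- (- ((- (1 + 0)) * 1)))  →  ((- (1 + 0)) * 1)
2. [add_zero →] (1 + 0)  →  1;  E = ((- 1) * 1)
3. [mul_one →] ((- 1) * 1)  →  (- 1);  cost 2 ≤ 2, done

(- 1)   [cost 2]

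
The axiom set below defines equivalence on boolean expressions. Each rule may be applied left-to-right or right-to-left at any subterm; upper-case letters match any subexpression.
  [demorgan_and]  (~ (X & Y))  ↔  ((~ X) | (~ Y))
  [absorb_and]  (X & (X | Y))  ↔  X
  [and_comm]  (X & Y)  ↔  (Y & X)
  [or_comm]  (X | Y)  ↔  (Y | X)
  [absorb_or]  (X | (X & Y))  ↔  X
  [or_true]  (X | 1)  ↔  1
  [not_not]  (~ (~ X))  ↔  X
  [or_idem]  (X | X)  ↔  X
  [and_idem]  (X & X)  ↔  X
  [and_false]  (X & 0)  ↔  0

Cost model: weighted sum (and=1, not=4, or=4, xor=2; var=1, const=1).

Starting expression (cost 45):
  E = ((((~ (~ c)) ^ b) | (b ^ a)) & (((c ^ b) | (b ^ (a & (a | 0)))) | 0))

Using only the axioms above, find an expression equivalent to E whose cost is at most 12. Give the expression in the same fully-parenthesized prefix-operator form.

1. [not_not →] (~ (~ c))  →  c;  E = (((c ^ b) | (b ^ a)) & (((c ^ b) | (b ^ (a & (a | 0)))) | 0))
2. [absorb_and →] (a & (a | 0))  →  a;  E = (((c ^ b) | (b ^ a)) & (((c ^ b) | (b ^ a)) | 0))
3. [absorb_and →] (((c ^ b) | (b ^ a)) & (((c ^ b) | (b ^ a)) | 0))  →  ((c ^ b) | (b ^ a));  cost 12 ≤ 12, done

((c ^ b) | (b ^ a))   [cost 12]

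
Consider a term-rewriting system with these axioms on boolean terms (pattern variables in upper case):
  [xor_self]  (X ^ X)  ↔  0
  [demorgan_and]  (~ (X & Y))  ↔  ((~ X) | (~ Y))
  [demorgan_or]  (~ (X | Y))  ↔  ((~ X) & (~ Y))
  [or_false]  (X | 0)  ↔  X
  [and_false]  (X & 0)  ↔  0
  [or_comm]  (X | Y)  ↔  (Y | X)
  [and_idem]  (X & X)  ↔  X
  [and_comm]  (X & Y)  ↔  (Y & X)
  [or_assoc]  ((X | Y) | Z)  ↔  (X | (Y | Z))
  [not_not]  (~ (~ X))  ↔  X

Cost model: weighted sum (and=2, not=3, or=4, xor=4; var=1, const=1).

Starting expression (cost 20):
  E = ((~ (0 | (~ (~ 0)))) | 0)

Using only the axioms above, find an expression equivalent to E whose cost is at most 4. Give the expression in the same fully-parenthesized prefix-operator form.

step 1: or_false (→) rewrites ((~ (0 | (~ (~ 0)))) | 0) into (~ (0 | (~ (~ 0))))
step 2: demorgan_or (→) rewrites (~ (0 | (~ (~ 0)))) into ((~ 0) & (~ (~ (~ 0))))
step 3: not_not (→) rewrites (~ (~ (~ 0))) into (~ 0), now ((~ 0) & (~ 0))
step 4: and_idem (→) rewrites ((~ 0) & (~ 0)) into (~ 0), reaching cost 4 (bound 4)

(~ 0)   [cost 4]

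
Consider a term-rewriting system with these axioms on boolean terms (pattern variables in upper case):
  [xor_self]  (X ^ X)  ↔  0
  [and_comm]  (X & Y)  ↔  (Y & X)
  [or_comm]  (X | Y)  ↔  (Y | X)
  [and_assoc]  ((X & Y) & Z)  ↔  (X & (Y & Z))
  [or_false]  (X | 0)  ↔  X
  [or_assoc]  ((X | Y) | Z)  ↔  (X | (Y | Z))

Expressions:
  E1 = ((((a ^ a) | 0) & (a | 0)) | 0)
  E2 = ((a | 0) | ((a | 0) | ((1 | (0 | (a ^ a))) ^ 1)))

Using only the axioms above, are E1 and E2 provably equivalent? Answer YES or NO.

Every axiom is a valid identity, so a rewrite proof would force E1 and E2 to agree under every assignment.
At a=1: E1 = 0 but E2 = 1; they differ, so no derivation exists.

NO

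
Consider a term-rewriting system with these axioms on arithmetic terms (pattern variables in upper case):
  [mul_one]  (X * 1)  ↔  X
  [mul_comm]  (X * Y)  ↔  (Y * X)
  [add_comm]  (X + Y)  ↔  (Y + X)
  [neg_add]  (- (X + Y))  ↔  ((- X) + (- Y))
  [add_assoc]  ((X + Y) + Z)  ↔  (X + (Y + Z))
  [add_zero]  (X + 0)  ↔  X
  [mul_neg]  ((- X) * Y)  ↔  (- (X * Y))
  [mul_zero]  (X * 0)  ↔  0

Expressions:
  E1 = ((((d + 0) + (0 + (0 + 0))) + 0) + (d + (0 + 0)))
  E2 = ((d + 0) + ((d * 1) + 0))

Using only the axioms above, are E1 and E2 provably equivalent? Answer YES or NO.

1. [add_zero →] (0 + 0)  →  0;  E1 = ((((d + 0) + (0 + 0)) + 0) + (d + (0 + 0)))
2. [add_zero →] (0 + 0)  →  0;  E1 = ((((d + 0) + 0) + 0) + (d + (0 + 0)))
3. [add_zero →] (0 + 0)  →  0;  E1 = ((((d + 0) + 0) + 0) + (d + 0))
4. [add_zero →] (((d + 0) + 0) + 0)  →  ((d + 0) + 0);  E1 = (((d + 0) + 0) + (d + 0))
5. [add_zero →] (d + 0)  →  d;  E1 = ((d + 0) + (d + 0))
6. [add_zero →] (d + 0)  →  d;  E1 = ((d + 0) + d)
7. [add_zero →] (d + 0)  →  d;  E1 = (d + d)
8. [add_zero ←] d  →  (d + 0);  E1 = (d + (d + 0))
9. [mul_one ←] d  →  (d * 1);  E1 = (d + ((d * 1) + 0))
10. [add_zero ←] d  →  (d + 0);  this is E2

YES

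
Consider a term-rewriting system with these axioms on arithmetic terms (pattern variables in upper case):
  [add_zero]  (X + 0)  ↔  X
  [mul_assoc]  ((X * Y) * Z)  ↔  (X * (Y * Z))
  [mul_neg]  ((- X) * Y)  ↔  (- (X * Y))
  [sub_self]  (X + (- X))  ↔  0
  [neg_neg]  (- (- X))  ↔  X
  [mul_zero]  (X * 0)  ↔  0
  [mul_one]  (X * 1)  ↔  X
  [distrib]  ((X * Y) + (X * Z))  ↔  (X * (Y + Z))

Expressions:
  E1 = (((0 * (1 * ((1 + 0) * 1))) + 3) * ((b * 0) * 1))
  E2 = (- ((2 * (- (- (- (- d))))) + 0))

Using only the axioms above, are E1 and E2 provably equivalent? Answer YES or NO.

The axioms are sound identities: if E1 ↔* E2 then E1 and E2 evaluate identically under any assignment.
Under b=0, d=1: E1 evaluates to 0, E2 to -2. Distinct ⇒ no rewrite sequence connects them.

NO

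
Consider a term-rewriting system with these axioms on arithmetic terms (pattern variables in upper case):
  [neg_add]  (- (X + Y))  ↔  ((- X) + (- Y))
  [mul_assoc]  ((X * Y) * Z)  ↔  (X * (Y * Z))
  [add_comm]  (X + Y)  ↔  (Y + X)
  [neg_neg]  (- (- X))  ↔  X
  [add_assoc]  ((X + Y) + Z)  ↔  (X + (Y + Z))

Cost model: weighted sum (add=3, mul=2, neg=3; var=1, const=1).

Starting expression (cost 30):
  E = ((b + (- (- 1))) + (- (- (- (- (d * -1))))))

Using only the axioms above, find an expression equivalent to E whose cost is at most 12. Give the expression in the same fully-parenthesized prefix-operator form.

(1) (- (- (- (d * -1))))  =[neg_neg →]=  (- (d * -1))    ⊢ ((b + (- (- 1))) + (- (- (d * -1))))
(2) (- (- (d * -1)))  =[neg_neg →]=  (d * -1)    ⊢ ((b + (- (- 1))) + (d * -1))
(3) (- (- 1))  =[neg_neg →]=  1    ⊢ cost 12, within 12

((b + 1) + (d * -1))   [cost 12]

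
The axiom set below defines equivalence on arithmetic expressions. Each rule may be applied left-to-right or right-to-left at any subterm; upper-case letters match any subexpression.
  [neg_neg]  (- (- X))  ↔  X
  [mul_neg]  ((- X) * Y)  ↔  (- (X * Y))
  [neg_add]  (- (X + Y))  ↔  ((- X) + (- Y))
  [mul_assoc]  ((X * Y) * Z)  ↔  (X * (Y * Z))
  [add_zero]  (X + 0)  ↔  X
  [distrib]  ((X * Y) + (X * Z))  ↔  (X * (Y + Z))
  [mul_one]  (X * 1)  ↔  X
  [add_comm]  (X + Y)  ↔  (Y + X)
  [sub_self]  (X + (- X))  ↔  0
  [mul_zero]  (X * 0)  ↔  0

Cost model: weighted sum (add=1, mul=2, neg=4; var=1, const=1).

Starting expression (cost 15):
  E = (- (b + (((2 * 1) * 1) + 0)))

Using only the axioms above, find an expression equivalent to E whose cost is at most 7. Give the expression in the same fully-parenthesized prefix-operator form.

(1) (2 * 1)  =[mul_one →]=  2    ⊢ (- (b + ((2 * 1) + 0)))
(2) ((2 * 1) + 0)  =[add_zero →]=  (2 * 1)    ⊢ (- (b + (2 * 1)))
(3) (2 * 1)  =[mul_one →]=  2    ⊢ cost 7, within 7

(- (b + 2))   [cost 7]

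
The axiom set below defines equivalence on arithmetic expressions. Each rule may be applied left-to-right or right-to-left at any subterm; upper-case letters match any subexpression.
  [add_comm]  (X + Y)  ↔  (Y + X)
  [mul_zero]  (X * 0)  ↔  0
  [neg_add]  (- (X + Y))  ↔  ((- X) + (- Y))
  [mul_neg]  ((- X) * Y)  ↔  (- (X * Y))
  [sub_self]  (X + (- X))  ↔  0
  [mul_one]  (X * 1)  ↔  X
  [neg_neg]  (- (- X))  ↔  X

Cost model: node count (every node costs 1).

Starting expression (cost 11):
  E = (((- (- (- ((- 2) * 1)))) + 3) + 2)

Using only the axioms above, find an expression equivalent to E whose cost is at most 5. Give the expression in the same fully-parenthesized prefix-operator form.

((2 + 3) + 2)   [cost 5]

step 1: mul_one (→) rewrites ((- 2) * 1) into (- 2), now (((- (- (- (- 2)))) + 3) + 2)
step 2: neg_neg (→) rewrites (- (- 2)) into 2, now (((- (- 2)) + 3) + 2)
step 3: neg_neg (→) rewrites (- (- 2)) into 2, reaching cost 5 (bound 5)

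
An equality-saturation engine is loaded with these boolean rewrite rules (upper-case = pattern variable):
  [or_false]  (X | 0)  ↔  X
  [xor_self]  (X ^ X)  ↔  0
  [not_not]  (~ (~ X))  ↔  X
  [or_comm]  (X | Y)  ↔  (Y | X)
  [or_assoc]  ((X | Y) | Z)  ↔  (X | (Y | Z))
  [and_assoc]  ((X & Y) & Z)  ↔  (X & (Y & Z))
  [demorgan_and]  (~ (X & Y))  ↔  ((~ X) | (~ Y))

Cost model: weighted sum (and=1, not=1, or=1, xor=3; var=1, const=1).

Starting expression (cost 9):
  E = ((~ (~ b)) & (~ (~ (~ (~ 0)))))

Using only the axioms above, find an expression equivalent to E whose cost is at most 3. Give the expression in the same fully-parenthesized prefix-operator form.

(b & 0)   [cost 3]

1. [not_not →] (~ (~ b))  →  b;  E = (b & (~ (~ (~ (~ 0)))))
2. [not_not →] (~ (~ (~ (~ 0))))  →  (~ (~ 0));  E = (b & (~ (~ 0)))
3. [not_not →] (~ (~ 0))  →  0;  cost 3 ≤ 3, done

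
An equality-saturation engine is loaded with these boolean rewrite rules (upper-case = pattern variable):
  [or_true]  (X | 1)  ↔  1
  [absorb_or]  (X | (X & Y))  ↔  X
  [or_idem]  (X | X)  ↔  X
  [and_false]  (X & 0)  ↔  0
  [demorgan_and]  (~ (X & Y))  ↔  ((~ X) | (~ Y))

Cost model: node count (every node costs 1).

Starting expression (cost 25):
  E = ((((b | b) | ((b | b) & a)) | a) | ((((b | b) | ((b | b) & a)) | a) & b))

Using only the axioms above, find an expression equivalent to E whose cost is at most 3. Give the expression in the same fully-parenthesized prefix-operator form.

(b | a)   [cost 3]

step 1: absorb_or (→) rewrites ((((b | b) | ((b | b) & a)) | a) | ((((b | b) | ((b | b) & a)) | a) & b)) into (((b | b) | ((b | b) & a)) | a)
step 2: absorb_or (→) rewrites ((b | b) | ((b | b) & a)) into (b | b), now ((b | b) | a)
step 3: or_idem (→) rewrites (b | b) into b, reaching cost 3 (bound 3)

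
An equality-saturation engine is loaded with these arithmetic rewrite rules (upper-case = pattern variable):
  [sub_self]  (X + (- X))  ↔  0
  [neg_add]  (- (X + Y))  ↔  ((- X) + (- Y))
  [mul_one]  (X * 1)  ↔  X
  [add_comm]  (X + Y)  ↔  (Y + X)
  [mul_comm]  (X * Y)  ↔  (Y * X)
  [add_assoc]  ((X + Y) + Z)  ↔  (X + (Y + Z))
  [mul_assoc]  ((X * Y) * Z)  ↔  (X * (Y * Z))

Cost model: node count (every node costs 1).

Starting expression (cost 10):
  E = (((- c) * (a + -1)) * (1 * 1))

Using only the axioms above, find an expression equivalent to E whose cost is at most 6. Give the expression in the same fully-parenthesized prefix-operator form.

1. [mul_one →] (1 * 1)  →  1;  E = (((- c) * (a + -1)) * 1)
2. [mul_comm →] ((- c) * (a + -1))  →  ((a + -1) * (- c));  E = (((a + -1) * (- c)) * 1)
3. [mul_one →] (((a + -1) * (- c)) * 1)  →  ((a + -1) * (- c));  cost 6 ≤ 6, done

((a + -1) * (- c))   [cost 6]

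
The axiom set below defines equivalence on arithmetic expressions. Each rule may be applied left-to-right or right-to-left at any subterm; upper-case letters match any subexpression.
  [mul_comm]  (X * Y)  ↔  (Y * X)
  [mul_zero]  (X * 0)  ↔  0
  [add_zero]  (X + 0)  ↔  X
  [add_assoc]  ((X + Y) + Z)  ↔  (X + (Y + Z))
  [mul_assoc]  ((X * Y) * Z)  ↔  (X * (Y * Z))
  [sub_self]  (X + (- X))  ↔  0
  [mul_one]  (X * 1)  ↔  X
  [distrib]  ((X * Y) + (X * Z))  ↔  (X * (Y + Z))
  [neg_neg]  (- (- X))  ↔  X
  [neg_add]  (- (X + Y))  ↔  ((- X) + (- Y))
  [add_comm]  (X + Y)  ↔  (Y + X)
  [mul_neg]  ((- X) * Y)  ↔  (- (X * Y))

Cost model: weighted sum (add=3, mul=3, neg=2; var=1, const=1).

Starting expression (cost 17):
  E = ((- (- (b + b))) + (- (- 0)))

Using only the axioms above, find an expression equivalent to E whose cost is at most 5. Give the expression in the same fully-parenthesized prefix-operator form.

1. [neg_neg →] (- (- 0))  →  0;  E = ((- (- (b + b))) + 0)
2. [neg_neg →] (- (- (b + b)))  →  (b + b);  E = ((b + b) + 0)
3. [add_zero →] ((b + b) + 0)  →  (b + b);  cost 5 ≤ 5, done

(b + b)   [cost 5]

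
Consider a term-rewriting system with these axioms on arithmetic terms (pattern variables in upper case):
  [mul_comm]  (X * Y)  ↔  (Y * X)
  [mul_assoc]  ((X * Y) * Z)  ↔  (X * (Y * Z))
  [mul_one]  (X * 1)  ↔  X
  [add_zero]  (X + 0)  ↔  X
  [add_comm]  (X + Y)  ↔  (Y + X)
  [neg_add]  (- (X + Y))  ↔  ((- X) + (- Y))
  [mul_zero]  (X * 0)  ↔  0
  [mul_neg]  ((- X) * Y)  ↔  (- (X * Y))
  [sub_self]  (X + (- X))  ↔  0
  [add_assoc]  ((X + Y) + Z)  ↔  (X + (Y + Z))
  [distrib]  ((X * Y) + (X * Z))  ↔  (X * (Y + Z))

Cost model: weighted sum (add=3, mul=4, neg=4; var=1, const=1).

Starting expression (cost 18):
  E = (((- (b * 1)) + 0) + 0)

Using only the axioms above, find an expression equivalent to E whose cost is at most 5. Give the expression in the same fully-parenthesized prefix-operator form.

(1) ((- (b * 1)) + 0)  =[add_zero →]=  (- (b * 1))    ⊢ ((- (b * 1)) + 0)
(2) (b * 1)  =[mul_one →]=  b    ⊢ ((- b) + 0)
(3) ((- b) + 0)  =[add_zero →]=  (- b)    ⊢ cost 5, within 5

(- b)   [cost 5]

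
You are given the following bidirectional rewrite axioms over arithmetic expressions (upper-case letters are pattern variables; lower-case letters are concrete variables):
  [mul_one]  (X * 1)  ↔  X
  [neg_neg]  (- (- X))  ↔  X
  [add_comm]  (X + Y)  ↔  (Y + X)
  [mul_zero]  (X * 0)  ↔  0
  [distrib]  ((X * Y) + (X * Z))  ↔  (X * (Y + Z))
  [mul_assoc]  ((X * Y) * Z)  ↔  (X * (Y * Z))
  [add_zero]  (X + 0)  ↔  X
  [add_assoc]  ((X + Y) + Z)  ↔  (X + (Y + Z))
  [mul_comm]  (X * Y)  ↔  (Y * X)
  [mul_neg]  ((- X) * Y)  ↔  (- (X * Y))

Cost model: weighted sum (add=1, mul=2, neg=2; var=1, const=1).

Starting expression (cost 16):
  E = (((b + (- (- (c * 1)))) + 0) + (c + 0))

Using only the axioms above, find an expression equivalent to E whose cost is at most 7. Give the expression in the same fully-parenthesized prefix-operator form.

((b + c) + (c + 0))   [cost 7]

(1) (c * 1)  =[mul_one →]=  c    ⊢ (((b + (- (- c))) + 0) + (c + 0))
(2) ((b + (- (- c))) + 0)  =[add_zero →]=  (b + (- (- c)))    ⊢ ((b + (- (- c))) + (c + 0))
(3) (- (- c))  =[neg_neg →]=  c    ⊢ cost 7, within 7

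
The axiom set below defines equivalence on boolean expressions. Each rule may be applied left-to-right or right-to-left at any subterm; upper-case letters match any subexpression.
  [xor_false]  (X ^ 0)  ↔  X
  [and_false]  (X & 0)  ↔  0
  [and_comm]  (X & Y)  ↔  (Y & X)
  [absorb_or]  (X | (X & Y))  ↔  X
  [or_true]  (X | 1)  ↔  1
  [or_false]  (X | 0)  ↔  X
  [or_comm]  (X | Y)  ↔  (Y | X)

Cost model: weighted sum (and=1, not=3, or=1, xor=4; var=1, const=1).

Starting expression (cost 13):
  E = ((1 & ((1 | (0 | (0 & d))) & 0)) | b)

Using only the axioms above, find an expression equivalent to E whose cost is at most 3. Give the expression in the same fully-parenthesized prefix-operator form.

(0 | b)   [cost 3]

(1) (0 | (0 & d))  =[absorb_or →]=  0    ⊢ ((1 & ((1 | 0) & 0)) | b)
(2) (1 | 0)  =[or_false →]=  1    ⊢ ((1 & (1 & 0)) | b)
(3) (1 & 0)  =[and_false →]=  0    ⊢ ((1 & 0) | b)
(4) (1 & 0)  =[and_false →]=  0    ⊢ cost 3, within 3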